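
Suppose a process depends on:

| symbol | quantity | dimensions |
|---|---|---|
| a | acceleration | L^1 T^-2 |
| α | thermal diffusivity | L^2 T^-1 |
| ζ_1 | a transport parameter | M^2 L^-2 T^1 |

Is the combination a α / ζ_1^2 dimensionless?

Sum the exponent of each base dimension across the product:
  M: [a]_M + [α]_M − 2·[ζ_1]_M = (0) + (0) − 2·(2) = -4
  L: [a]_L + [α]_L − 2·[ζ_1]_L = (1) + (2) − 2·(-2) = 7
  T: [a]_T + [α]_T − 2·[ζ_1]_T = (-2) + (-1) − 2·(1) = -5
Net dimensions [M⁻⁴ L⁷ T⁻⁵] ≠ [1] — not dimensionless.

no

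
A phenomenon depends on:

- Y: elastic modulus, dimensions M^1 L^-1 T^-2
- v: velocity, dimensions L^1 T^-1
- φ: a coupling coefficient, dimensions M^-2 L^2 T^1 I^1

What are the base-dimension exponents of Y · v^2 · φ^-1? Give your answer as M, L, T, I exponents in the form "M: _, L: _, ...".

Collect each base-dimension exponent across the product:
  M: (1) + 2·(0) − (-2) = 3
  L: (-1) + 2·(1) − (2) = -1
  T: (-2) + 2·(-1) − (1) = -5
  I: (0) + 2·(0) − (1) = -1
So the dimensions are [M³ L⁻¹ T⁻⁵ I⁻¹].

M: 3, L: -1, T: -5, I: -1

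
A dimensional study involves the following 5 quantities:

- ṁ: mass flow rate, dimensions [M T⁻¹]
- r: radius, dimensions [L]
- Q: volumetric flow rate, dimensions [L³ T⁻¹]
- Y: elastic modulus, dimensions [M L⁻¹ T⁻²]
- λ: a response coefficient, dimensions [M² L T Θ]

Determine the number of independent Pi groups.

There are 5 variables and 4 base dimensions (M, L, T, Θ).
The dimension matrix has rank 4.
Independent dimensionless groups: 5 − 4 = 1.

1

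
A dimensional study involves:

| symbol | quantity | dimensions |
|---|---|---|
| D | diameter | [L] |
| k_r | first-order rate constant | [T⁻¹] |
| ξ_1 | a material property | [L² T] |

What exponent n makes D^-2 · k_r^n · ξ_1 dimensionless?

Balance the T exponent: (-1)·n from k_r, plus −2·(0) + (1) = 1 from the rest, must sum to zero.
−n + 1 = 0, so n = 1.

1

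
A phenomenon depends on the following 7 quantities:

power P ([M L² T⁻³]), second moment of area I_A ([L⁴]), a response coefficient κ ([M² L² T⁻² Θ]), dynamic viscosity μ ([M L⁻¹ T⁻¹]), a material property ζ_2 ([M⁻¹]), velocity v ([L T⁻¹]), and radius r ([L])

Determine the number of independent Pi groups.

There are 7 variables and 4 base dimensions (M, L, T, Θ).
The dimension matrix has rank 4.
Independent dimensionless groups: 7 − 4 = 3.

3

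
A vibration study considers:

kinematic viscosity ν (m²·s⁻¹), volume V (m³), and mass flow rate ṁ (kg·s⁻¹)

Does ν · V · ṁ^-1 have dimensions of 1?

no

Sum the exponent of each base dimension across the product:
  M: [ν]_M + [V]_M − [ṁ]_M = (0) + (0) − (1) = -1
  L: [ν]_L + [V]_L − [ṁ]_L = (2) + (3) − (0) = 5
  T: [ν]_T + [V]_T − [ṁ]_T = (-1) + (0) − (-1) = 0
Net dimensions [M⁻¹ L⁵] ≠ [1] — not dimensionless.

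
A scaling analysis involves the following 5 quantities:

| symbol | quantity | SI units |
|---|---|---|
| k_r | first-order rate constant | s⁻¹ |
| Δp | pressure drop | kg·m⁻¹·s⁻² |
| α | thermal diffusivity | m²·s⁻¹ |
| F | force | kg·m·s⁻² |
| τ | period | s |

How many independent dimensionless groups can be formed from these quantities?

2

There are 5 variables and 3 base dimensions (M, L, T).
The dimension matrix has rank 3.
Independent dimensionless groups: 5 − 3 = 2.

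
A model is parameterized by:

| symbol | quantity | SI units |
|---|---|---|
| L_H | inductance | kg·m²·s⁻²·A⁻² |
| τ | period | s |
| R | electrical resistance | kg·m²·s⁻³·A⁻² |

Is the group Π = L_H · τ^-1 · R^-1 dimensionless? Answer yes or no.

yes

Sum the exponent of each base dimension across the product:
  M: [L_H]_M − [τ]_M − [R]_M = (1) − (0) − (1) = 0
  L: [L_H]_L − [τ]_L − [R]_L = (2) − (0) − (2) = 0
  T: [L_H]_T − [τ]_T − [R]_T = (-2) − (1) − (-3) = 0
  I: [L_H]_I − [τ]_I − [R]_I = (-2) − (0) − (-2) = 0
All base exponents vanish — dimensionless.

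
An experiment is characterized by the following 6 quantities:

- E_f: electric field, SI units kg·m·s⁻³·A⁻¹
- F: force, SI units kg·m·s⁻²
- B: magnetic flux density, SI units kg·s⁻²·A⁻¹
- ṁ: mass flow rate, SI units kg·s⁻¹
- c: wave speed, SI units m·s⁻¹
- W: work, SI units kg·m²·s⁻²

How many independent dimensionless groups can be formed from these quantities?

2

There are 6 variables and 4 base dimensions (M, L, T, I).
The dimension matrix has rank 4.
Independent dimensionless groups: 6 − 4 = 2.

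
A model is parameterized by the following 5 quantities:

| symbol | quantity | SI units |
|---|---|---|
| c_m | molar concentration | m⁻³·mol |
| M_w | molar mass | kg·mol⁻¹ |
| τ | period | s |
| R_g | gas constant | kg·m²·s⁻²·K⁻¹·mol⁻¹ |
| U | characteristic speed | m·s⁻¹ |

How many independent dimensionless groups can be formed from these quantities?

There are 5 variables and 5 base dimensions (M, L, T, Θ, N).
The dimension matrix has rank 5.
Independent dimensionless groups: 5 − 5 = 0.

0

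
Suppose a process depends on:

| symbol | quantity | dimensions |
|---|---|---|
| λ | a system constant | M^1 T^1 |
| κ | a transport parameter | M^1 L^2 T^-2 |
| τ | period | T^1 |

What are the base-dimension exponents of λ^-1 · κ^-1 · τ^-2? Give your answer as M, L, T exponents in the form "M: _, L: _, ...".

M: -2, L: -2, T: -1

Collect each base-dimension exponent across the product:
  M: −(1) − (1) − 2·(0) = -2
  L: −(0) − (2) − 2·(0) = -2
  T: −(1) − (-2) − 2·(1) = -1
So the dimensions are [M⁻² L⁻² T⁻¹].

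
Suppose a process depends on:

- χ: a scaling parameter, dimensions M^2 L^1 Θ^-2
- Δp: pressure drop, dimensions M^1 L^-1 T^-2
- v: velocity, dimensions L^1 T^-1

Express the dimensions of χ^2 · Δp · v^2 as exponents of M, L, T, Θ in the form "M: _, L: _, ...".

Collect each base-dimension exponent across the product:
  M: 2·(2) + (1) + 2·(0) = 5
  L: 2·(1) + (-1) + 2·(1) = 3
  T: 2·(0) + (-2) + 2·(-1) = -4
  Θ: 2·(-2) + (0) + 2·(0) = -4
So the dimensions are [M⁵ L³ T⁻⁴ Θ⁻⁴].

M: 5, L: 3, T: -4, Θ: -4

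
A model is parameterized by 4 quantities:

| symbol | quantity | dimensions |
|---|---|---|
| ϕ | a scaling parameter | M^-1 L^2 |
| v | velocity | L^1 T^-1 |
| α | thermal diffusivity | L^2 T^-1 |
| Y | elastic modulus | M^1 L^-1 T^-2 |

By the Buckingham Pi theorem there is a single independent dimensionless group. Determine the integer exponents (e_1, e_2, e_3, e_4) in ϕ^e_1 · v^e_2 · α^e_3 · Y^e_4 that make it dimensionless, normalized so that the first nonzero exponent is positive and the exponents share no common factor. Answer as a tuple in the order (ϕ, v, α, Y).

M: e_1·(-1) + e_2·(0) + e_3·(0) + e_4·(1) = 0
L: e_1·(2) + e_2·(1) + e_3·(2) + e_4·(-1) = 0
T: e_1·(0) + e_2·(-1) + e_3·(-1) + e_4·(-2) = 0
Solving this homogeneous linear system for the smallest-integer solution (first nonzero entry positive) gives (1, -3, 1, 1).

(1, -3, 1, 1)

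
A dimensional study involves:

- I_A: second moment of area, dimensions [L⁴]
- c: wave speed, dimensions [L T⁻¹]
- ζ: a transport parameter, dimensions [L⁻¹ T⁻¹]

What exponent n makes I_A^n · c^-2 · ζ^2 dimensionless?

Balance the L exponent: (4)·n from I_A, plus −2·(1) + 2·(-1) = -4 from the rest, must sum to zero.
4n − 4 = 0, so n = 1.

1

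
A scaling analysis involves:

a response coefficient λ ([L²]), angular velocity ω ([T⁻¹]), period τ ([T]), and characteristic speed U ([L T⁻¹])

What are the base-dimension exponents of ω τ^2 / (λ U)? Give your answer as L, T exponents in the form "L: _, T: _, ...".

Collect each base-dimension exponent across the product:
  L: −(2) + (0) + 2·(0) − (1) = -3
  T: −(0) + (-1) + 2·(1) − (-1) = 2
So the dimensions are [L⁻³ T²].

L: -3, T: 2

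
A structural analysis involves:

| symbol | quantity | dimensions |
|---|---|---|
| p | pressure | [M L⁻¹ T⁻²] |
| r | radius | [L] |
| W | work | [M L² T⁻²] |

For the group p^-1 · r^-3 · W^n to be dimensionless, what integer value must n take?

Balance the M exponent: (1)·n from W, plus −(1) − 3·(0) = -1 from the rest, must sum to zero.
n − 1 = 0, so n = 1.

1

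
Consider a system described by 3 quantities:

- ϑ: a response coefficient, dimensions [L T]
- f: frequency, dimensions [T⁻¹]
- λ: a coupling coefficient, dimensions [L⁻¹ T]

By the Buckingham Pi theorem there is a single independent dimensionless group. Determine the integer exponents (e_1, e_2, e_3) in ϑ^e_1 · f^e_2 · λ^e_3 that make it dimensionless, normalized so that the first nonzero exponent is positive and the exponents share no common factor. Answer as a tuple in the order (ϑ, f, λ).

(1, 2, 1)

L: e_1·(1) + e_2·(0) + e_3·(-1) = 0
T: e_1·(1) + e_2·(-1) + e_3·(1) = 0
Solving this homogeneous linear system for the smallest-integer solution (first nonzero entry positive) gives (1, 2, 1).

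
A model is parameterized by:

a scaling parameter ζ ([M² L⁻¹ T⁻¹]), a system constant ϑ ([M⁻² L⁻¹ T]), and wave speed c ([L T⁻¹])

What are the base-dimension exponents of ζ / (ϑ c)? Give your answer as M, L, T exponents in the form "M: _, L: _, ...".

M: 4, L: -1, T: -1

Collect each base-dimension exponent across the product:
  M: (2) − (-2) − (0) = 4
  L: (-1) − (-1) − (1) = -1
  T: (-1) − (1) − (-1) = -1
So the dimensions are [M⁴ L⁻¹ T⁻¹].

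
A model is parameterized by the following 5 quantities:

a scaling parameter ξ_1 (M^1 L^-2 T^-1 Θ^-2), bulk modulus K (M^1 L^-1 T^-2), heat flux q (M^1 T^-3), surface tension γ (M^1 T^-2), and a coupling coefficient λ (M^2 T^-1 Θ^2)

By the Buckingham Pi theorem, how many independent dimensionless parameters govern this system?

There are 5 variables and 4 base dimensions (M, L, T, Θ).
The dimension matrix has rank 4.
Independent dimensionless groups: 5 − 4 = 1.

1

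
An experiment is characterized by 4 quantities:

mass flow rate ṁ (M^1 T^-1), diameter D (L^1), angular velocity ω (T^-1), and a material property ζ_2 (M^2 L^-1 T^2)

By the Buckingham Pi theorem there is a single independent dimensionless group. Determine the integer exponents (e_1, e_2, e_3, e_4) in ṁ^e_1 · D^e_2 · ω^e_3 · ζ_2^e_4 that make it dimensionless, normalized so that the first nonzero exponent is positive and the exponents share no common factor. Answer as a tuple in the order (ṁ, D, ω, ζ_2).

(2, -1, -4, -1)

M: e_1·(1) + e_2·(0) + e_3·(0) + e_4·(2) = 0
L: e_1·(0) + e_2·(1) + e_3·(0) + e_4·(-1) = 0
T: e_1·(-1) + e_2·(0) + e_3·(-1) + e_4·(2) = 0
Solving this homogeneous linear system for the smallest-integer solution (first nonzero entry positive) gives (2, -1, -4, -1).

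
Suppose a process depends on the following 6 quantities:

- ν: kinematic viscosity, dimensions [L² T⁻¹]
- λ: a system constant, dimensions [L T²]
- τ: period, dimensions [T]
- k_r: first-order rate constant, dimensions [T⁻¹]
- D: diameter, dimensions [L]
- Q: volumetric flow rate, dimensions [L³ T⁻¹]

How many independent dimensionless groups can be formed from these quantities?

4

There are 6 variables and 2 base dimensions (L, T).
The dimension matrix has rank 2.
Independent dimensionless groups: 6 − 2 = 4.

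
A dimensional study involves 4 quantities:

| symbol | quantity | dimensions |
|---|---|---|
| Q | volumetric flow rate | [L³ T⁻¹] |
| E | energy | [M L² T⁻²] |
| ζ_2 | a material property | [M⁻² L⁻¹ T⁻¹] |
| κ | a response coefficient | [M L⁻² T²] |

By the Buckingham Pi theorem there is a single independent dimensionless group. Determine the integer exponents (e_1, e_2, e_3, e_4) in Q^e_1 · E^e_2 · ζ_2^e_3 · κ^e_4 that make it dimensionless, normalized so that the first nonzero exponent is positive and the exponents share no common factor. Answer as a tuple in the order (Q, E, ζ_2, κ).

(2, 1, 2, 3)

M: e_1·(0) + e_2·(1) + e_3·(-2) + e_4·(1) = 0
L: e_1·(3) + e_2·(2) + e_3·(-1) + e_4·(-2) = 0
T: e_1·(-1) + e_2·(-2) + e_3·(-1) + e_4·(2) = 0
Solving this homogeneous linear system for the smallest-integer solution (first nonzero entry positive) gives (2, 1, 2, 3).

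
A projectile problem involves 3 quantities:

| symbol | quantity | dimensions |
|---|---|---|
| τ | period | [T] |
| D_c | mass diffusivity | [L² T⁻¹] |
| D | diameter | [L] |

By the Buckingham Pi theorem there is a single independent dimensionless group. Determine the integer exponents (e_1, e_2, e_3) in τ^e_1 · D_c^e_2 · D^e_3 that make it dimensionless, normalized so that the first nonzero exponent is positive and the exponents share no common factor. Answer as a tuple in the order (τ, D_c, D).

(1, 1, -2)

L: e_1·(0) + e_2·(2) + e_3·(1) = 0
T: e_1·(1) + e_2·(-1) + e_3·(0) = 0
Solving this homogeneous linear system for the smallest-integer solution (first nonzero entry positive) gives (1, 1, -2).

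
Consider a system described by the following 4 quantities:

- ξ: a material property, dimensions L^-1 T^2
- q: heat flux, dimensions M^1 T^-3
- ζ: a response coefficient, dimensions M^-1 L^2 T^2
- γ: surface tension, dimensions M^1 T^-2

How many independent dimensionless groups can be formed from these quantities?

1

There are 4 variables and 3 base dimensions (M, L, T).
The dimension matrix has rank 3.
Independent dimensionless groups: 4 − 3 = 1.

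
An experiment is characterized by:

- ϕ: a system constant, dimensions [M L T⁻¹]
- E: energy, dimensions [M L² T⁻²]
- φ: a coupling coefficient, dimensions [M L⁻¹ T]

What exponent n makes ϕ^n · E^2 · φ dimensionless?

-3

Balance the M exponent: (1)·n from ϕ, plus 2·(1) + (1) = 3 from the rest, must sum to zero.
n + 3 = 0, so n = -3.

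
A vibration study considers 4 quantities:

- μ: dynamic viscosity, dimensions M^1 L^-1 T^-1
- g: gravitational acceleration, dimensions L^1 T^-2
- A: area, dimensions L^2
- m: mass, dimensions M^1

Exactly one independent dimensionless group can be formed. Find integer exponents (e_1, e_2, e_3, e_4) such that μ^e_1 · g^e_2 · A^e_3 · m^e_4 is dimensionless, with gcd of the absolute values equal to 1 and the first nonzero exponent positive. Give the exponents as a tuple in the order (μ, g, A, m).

M: e_1·(1) + e_2·(0) + e_3·(0) + e_4·(1) = 0
L: e_1·(-1) + e_2·(1) + e_3·(2) + e_4·(0) = 0
T: e_1·(-1) + e_2·(-2) + e_3·(0) + e_4·(0) = 0
Solving this homogeneous linear system for the smallest-integer solution (first nonzero entry positive) gives (4, -2, 3, -4).

(4, -2, 3, -4)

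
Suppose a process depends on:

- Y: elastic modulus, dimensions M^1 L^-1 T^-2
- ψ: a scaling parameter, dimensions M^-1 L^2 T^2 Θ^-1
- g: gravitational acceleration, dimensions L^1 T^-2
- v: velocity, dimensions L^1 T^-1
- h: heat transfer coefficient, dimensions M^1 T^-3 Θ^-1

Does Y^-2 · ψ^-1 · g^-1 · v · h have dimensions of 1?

yes

Sum the exponent of each base dimension across the product:
  M: −2·[Y]_M − [ψ]_M − [g]_M + [v]_M + [h]_M = −2·(1) − (-1) − (0) + (0) + (1) = 0
  L: −2·[Y]_L − [ψ]_L − [g]_L + [v]_L + [h]_L = −2·(-1) − (2) − (1) + (1) + (0) = 0
  T: −2·[Y]_T − [ψ]_T − [g]_T + [v]_T + [h]_T = −2·(-2) − (2) − (-2) + (-1) + (-3) = 0
  Θ: −2·[Y]_Θ − [ψ]_Θ − [g]_Θ + [v]_Θ + [h]_Θ = −2·(0) − (-1) − (0) + (0) + (-1) = 0
All base exponents vanish — dimensionless.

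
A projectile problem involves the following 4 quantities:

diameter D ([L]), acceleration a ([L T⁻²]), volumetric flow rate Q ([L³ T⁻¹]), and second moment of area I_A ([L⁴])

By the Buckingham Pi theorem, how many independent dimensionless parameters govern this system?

2

There are 4 variables and 2 base dimensions (L, T).
The dimension matrix has rank 2.
Independent dimensionless groups: 4 − 2 = 2.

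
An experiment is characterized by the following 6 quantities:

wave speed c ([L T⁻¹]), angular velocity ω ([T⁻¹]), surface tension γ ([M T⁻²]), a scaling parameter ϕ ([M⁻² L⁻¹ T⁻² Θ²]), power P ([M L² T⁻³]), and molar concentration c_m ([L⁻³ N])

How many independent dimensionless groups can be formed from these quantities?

1

There are 6 variables and 5 base dimensions (M, L, T, Θ, N).
The dimension matrix has rank 5.
Independent dimensionless groups: 6 − 5 = 1.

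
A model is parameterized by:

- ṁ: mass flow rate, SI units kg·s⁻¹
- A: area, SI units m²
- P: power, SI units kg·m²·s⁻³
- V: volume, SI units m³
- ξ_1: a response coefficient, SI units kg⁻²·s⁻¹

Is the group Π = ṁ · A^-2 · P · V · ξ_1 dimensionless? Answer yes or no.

Sum the exponent of each base dimension across the product:
  M: [ṁ]_M − 2·[A]_M + [P]_M + [V]_M + [ξ_1]_M = (1) − 2·(0) + (1) + (0) + (-2) = 0
  L: [ṁ]_L − 2·[A]_L + [P]_L + [V]_L + [ξ_1]_L = (0) − 2·(2) + (2) + (3) + (0) = 1
  T: [ṁ]_T − 2·[A]_T + [P]_T + [V]_T + [ξ_1]_T = (-1) − 2·(0) + (-3) + (0) + (-1) = -5
Net dimensions [L T⁻⁵] ≠ [1] — not dimensionless.

no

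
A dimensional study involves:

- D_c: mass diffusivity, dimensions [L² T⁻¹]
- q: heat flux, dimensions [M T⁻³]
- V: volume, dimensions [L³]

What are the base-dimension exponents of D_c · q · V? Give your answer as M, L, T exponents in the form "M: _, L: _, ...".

M: 1, L: 5, T: -4

Collect each base-dimension exponent across the product:
  M: (0) + (1) + (0) = 1
  L: (2) + (0) + (3) = 5
  T: (-1) + (-3) + (0) = -4
So the dimensions are [M L⁵ T⁻⁴].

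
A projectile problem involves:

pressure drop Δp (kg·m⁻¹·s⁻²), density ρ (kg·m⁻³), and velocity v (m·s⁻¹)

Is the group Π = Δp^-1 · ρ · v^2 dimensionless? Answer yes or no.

yes

Sum the exponent of each base dimension across the product:
  M: −[Δp]_M + [ρ]_M + 2·[v]_M = −(1) + (1) + 2·(0) = 0
  L: −[Δp]_L + [ρ]_L + 2·[v]_L = −(-1) + (-3) + 2·(1) = 0
  T: −[Δp]_T + [ρ]_T + 2·[v]_T = −(-2) + (0) + 2·(-1) = 0
All base exponents vanish — dimensionless.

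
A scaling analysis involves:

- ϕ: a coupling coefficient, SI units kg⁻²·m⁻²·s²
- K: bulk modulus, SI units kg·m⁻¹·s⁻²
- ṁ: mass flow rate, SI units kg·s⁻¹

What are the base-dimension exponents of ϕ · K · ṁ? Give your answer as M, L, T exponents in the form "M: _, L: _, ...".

Collect each base-dimension exponent across the product:
  M: (-2) + (1) + (1) = 0
  L: (-2) + (-1) + (0) = -3
  T: (2) + (-2) + (-1) = -1
So the dimensions are [L⁻³ T⁻¹].

M: 0, L: -3, T: -1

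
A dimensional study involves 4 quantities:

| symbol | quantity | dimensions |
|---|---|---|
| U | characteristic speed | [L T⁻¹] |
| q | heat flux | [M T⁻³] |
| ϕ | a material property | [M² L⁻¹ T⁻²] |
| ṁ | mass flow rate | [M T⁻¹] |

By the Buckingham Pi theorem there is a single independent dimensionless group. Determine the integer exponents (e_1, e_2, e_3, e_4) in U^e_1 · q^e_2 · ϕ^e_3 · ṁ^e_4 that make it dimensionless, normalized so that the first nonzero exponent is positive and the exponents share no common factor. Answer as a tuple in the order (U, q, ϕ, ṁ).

(2, -1, 2, -3)

M: e_1·(0) + e_2·(1) + e_3·(2) + e_4·(1) = 0
L: e_1·(1) + e_2·(0) + e_3·(-1) + e_4·(0) = 0
T: e_1·(-1) + e_2·(-3) + e_3·(-2) + e_4·(-1) = 0
Solving this homogeneous linear system for the smallest-integer solution (first nonzero entry positive) gives (2, -1, 2, -3).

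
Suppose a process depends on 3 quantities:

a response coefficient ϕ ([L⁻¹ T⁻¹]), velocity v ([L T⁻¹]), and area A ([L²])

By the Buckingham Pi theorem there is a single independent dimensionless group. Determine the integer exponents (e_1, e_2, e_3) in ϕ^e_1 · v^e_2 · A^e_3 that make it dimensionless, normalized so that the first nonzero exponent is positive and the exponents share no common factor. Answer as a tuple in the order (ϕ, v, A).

(1, -1, 1)

L: e_1·(-1) + e_2·(1) + e_3·(2) = 0
T: e_1·(-1) + e_2·(-1) + e_3·(0) = 0
Solving this homogeneous linear system for the smallest-integer solution (first nonzero entry positive) gives (1, -1, 1).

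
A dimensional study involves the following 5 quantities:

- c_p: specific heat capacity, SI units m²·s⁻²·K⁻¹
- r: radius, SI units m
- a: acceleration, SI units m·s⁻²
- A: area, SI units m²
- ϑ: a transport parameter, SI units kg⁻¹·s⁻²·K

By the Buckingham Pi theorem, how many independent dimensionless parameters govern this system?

There are 5 variables and 4 base dimensions (M, L, T, Θ).
The dimension matrix has rank 4.
Independent dimensionless groups: 5 − 4 = 1.

1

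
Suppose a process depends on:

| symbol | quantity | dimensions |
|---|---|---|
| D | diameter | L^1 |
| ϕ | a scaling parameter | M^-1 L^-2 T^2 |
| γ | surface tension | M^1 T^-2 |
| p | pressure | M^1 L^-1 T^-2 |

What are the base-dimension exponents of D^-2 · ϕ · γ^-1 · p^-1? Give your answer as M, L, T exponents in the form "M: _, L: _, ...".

Collect each base-dimension exponent across the product:
  M: −2·(0) + (-1) − (1) − (1) = -3
  L: −2·(1) + (-2) − (0) − (-1) = -3
  T: −2·(0) + (2) − (-2) − (-2) = 6
So the dimensions are [M⁻³ L⁻³ T⁶].

M: -3, L: -3, T: 6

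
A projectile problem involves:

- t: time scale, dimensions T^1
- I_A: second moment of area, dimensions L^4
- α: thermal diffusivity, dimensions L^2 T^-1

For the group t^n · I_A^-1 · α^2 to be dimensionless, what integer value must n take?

Balance the T exponent: (1)·n from t, plus −(0) + 2·(-1) = -2 from the rest, must sum to zero.
n − 2 = 0, so n = 2.

2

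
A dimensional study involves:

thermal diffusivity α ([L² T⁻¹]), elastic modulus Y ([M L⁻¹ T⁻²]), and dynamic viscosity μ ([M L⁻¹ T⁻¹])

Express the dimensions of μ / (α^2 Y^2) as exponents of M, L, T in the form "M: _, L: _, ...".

Collect each base-dimension exponent across the product:
  M: −2·(0) − 2·(1) + (1) = -1
  L: −2·(2) − 2·(-1) + (-1) = -3
  T: −2·(-1) − 2·(-2) + (-1) = 5
So the dimensions are [M⁻¹ L⁻³ T⁵].

M: -1, L: -3, T: 5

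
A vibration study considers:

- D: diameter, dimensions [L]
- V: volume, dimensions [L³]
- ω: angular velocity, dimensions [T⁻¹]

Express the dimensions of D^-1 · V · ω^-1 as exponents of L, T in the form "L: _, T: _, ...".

L: 2, T: 1

Collect each base-dimension exponent across the product:
  L: −(1) + (3) − (0) = 2
  T: −(0) + (0) − (-1) = 1
So the dimensions are [L² T].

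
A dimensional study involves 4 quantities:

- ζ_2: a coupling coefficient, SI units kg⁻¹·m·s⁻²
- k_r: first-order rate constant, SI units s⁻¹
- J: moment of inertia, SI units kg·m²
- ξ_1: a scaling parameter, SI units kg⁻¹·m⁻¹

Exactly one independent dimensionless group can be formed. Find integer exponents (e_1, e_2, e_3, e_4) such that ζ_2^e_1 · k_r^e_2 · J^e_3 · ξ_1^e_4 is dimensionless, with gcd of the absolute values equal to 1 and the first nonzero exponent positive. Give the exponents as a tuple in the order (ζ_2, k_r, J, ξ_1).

M: e_1·(-1) + e_2·(0) + e_3·(1) + e_4·(-1) = 0
L: e_1·(1) + e_2·(0) + e_3·(2) + e_4·(-1) = 0
T: e_1·(-2) + e_2·(-1) + e_3·(0) + e_4·(0) = 0
Solving this homogeneous linear system for the smallest-integer solution (first nonzero entry positive) gives (1, -2, -2, -3).

(1, -2, -2, -3)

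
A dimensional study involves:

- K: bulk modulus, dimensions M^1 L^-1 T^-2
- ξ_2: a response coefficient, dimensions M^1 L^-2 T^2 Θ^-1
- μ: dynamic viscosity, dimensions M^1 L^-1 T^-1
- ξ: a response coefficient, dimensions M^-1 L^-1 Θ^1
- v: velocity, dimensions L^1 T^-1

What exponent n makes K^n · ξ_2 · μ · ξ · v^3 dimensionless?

Balance the M exponent: (1)·n from K, plus (1) + (1) + (-1) + 3·(0) = 1 from the rest, must sum to zero.
n + 1 = 0, so n = -1.

-1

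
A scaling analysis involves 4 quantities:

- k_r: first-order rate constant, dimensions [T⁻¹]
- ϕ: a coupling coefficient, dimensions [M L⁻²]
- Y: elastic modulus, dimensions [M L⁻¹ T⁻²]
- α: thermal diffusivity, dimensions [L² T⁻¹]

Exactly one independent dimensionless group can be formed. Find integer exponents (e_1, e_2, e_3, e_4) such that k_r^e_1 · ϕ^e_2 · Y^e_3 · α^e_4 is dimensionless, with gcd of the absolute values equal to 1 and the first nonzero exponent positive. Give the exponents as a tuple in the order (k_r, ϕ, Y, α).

M: e_1·(0) + e_2·(1) + e_3·(1) + e_4·(0) = 0
L: e_1·(0) + e_2·(-2) + e_3·(-1) + e_4·(2) = 0
T: e_1·(-1) + e_2·(0) + e_3·(-2) + e_4·(-1) = 0
Solving this homogeneous linear system for the smallest-integer solution (first nonzero entry positive) gives (3, 2, -2, 1).

(3, 2, -2, 1)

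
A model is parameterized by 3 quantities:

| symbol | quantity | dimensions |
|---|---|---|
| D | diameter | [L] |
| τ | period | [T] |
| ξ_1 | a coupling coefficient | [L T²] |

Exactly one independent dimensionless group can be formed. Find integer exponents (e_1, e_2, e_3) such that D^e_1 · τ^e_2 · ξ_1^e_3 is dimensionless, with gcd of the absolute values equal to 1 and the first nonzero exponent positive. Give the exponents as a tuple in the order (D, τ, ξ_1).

(1, 2, -1)

L: e_1·(1) + e_2·(0) + e_3·(1) = 0
T: e_1·(0) + e_2·(1) + e_3·(2) = 0
Solving this homogeneous linear system for the smallest-integer solution (first nonzero entry positive) gives (1, 2, -1).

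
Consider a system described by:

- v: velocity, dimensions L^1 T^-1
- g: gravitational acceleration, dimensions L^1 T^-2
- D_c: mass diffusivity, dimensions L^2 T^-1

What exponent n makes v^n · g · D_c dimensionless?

Balance the L exponent: (1)·n from v, plus (1) + (2) = 3 from the rest, must sum to zero.
n + 3 = 0, so n = -3.

-3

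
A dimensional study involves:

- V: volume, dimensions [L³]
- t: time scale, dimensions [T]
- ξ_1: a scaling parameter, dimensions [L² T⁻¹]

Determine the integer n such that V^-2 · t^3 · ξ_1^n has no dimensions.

Balance the L exponent: (2)·n from ξ_1, plus −2·(3) + 3·(0) = -6 from the rest, must sum to zero.
2n − 6 = 0, so n = 3.

3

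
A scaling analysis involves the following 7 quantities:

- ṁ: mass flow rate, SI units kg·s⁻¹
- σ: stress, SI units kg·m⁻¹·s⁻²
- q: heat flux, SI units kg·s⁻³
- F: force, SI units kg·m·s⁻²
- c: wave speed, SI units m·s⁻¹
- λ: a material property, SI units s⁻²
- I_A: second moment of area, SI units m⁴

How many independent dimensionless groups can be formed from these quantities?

4

There are 7 variables and 3 base dimensions (M, L, T).
The dimension matrix has rank 3.
Independent dimensionless groups: 7 − 3 = 4.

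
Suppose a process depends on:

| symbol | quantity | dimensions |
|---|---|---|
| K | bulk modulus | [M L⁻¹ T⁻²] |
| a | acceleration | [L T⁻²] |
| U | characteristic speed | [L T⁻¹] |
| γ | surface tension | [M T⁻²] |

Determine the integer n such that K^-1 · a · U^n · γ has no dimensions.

-2

Balance the L exponent: (1)·n from U, plus −(-1) + (1) + (0) = 2 from the rest, must sum to zero.
n + 2 = 0, so n = -2.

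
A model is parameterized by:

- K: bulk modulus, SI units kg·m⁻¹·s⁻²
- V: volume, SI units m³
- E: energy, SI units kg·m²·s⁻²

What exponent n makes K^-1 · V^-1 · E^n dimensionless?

Balance the M exponent: (1)·n from E, plus −(1) − (0) = -1 from the rest, must sum to zero.
n − 1 = 0, so n = 1.

1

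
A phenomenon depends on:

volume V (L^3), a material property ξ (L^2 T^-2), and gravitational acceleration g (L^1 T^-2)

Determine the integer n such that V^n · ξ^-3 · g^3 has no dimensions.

1

Balance the L exponent: (3)·n from V, plus −3·(2) + 3·(1) = -3 from the rest, must sum to zero.
3n − 3 = 0, so n = 1.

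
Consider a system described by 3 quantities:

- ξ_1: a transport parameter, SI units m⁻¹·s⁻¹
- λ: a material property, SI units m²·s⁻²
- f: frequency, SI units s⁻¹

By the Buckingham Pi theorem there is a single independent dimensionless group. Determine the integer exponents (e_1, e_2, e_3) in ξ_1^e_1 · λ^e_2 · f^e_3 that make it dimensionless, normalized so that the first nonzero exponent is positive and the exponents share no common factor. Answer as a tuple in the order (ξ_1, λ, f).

L: e_1·(-1) + e_2·(2) + e_3·(0) = 0
T: e_1·(-1) + e_2·(-2) + e_3·(-1) = 0
Solving this homogeneous linear system for the smallest-integer solution (first nonzero entry positive) gives (2, 1, -4).

(2, 1, -4)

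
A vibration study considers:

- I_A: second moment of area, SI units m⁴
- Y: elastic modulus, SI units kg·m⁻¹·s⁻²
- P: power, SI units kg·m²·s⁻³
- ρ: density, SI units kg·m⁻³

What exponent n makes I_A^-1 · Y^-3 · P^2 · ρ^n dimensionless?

1

Balance the M exponent: (1)·n from ρ, plus −(0) − 3·(1) + 2·(1) = -1 from the rest, must sum to zero.
n − 1 = 0, so n = 1.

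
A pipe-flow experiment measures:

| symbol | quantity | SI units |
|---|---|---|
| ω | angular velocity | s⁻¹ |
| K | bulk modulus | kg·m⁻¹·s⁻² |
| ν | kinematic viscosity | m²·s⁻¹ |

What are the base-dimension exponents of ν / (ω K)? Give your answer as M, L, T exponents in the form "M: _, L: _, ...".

M: -1, L: 3, T: 2

Collect each base-dimension exponent across the product:
  M: −(0) − (1) + (0) = -1
  L: −(0) − (-1) + (2) = 3
  T: −(-1) − (-2) + (-1) = 2
So the dimensions are [M⁻¹ L³ T²].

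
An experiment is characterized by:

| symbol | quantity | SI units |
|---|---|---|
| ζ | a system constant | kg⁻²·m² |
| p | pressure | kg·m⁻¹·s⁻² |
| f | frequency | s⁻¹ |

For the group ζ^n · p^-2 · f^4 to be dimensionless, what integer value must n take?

Balance the M exponent: (-2)·n from ζ, plus −2·(1) + 4·(0) = -2 from the rest, must sum to zero.
-2n − 2 = 0, so n = -1.

-1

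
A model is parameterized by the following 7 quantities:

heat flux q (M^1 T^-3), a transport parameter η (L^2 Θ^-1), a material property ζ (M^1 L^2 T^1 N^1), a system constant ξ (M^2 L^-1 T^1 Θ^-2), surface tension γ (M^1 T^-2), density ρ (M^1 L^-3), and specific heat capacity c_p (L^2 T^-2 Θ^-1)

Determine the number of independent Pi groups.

There are 7 variables and 5 base dimensions (M, L, T, Θ, N).
The dimension matrix has rank 5.
Independent dimensionless groups: 7 − 5 = 2.

2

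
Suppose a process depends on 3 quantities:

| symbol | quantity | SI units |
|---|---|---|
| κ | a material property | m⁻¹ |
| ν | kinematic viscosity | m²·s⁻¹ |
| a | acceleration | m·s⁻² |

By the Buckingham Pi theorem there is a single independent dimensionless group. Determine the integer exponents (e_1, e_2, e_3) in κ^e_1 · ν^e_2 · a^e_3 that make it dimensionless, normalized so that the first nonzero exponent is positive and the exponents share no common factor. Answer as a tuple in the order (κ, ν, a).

L: e_1·(-1) + e_2·(2) + e_3·(1) = 0
T: e_1·(0) + e_2·(-1) + e_3·(-2) = 0
Solving this homogeneous linear system for the smallest-integer solution (first nonzero entry positive) gives (3, 2, -1).

(3, 2, -1)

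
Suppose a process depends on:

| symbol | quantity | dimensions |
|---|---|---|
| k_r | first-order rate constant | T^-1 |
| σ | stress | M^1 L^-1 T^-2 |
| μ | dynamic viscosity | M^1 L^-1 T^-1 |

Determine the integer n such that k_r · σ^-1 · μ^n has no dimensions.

Balance the M exponent: (1)·n from μ, plus (0) − (1) = -1 from the rest, must sum to zero.
n − 1 = 0, so n = 1.

1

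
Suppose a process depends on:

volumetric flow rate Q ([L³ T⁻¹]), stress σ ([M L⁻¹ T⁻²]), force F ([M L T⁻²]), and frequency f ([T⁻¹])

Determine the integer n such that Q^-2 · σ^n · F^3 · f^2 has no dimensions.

Balance the M exponent: (1)·n from σ, plus −2·(0) + 3·(1) + 2·(0) = 3 from the rest, must sum to zero.
n + 3 = 0, so n = -3.

-3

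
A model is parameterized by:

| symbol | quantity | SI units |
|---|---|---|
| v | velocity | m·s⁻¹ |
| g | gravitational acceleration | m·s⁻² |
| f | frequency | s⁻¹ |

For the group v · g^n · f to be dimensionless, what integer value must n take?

-1

Balance the L exponent: (1)·n from g, plus (1) + (0) = 1 from the rest, must sum to zero.
n + 1 = 0, so n = -1.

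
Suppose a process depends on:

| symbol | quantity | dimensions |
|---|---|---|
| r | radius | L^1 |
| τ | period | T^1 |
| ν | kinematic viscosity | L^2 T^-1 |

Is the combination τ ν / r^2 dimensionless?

yes

Sum the exponent of each base dimension across the product:
  M: −2·[r]_M + [τ]_M + [ν]_M = −2·(0) + (0) + (0) = 0
  L: −2·[r]_L + [τ]_L + [ν]_L = −2·(1) + (0) + (2) = 0
  T: −2·[r]_T + [τ]_T + [ν]_T = −2·(0) + (1) + (-1) = 0
All base exponents vanish — dimensionless.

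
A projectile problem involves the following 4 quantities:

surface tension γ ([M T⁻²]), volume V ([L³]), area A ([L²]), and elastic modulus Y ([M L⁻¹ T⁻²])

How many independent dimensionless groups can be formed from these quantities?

2

There are 4 variables and 3 base dimensions (M, L, T).
The dimension matrix has rank 2 (less than 3: the dimension vectors are linearly dependent).
Independent dimensionless groups: 4 − 2 = 2.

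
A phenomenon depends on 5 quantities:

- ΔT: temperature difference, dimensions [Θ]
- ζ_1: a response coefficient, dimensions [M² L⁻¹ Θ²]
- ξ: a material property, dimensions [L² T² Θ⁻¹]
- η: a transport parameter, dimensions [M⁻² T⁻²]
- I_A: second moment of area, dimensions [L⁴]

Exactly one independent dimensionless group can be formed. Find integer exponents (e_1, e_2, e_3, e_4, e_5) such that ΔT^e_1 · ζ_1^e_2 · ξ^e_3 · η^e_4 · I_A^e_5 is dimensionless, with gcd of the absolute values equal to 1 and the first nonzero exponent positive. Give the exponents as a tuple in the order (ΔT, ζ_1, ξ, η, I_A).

(4, -4, -4, -4, 1)

M: e_1·(0) + e_2·(2) + e_3·(0) + e_4·(-2) + e_5·(0) = 0
L: e_1·(0) + e_2·(-1) + e_3·(2) + e_4·(0) + e_5·(4) = 0
T: e_1·(0) + e_2·(0) + e_3·(2) + e_4·(-2) + e_5·(0) = 0
Θ: e_1·(1) + e_2·(2) + e_3·(-1) + e_4·(0) + e_5·(0) = 0
Solving this homogeneous linear system for the smallest-integer solution (first nonzero entry positive) gives (4, -4, -4, -4, 1).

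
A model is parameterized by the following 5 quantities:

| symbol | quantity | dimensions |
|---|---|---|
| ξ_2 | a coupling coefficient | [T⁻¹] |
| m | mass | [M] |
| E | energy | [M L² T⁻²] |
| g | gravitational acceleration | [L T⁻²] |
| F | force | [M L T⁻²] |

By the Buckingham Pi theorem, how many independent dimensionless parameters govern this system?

There are 5 variables and 3 base dimensions (M, L, T).
The dimension matrix has rank 3.
Independent dimensionless groups: 5 − 3 = 2.

2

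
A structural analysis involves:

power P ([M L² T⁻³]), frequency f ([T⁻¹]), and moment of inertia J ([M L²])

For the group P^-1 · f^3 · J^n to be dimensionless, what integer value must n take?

Balance the M exponent: (1)·n from J, plus −(1) + 3·(0) = -1 from the rest, must sum to zero.
n − 1 = 0, so n = 1.

1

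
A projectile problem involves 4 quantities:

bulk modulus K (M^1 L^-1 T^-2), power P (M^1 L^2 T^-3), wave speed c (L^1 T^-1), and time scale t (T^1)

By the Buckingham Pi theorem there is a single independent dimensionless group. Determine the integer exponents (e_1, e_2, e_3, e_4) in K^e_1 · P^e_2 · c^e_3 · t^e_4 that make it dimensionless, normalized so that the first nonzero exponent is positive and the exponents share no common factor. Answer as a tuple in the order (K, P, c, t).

M: e_1·(1) + e_2·(1) + e_3·(0) + e_4·(0) = 0
L: e_1·(-1) + e_2·(2) + e_3·(1) + e_4·(0) = 0
T: e_1·(-2) + e_2·(-3) + e_3·(-1) + e_4·(1) = 0
Solving this homogeneous linear system for the smallest-integer solution (first nonzero entry positive) gives (1, -1, 3, 2).

(1, -1, 3, 2)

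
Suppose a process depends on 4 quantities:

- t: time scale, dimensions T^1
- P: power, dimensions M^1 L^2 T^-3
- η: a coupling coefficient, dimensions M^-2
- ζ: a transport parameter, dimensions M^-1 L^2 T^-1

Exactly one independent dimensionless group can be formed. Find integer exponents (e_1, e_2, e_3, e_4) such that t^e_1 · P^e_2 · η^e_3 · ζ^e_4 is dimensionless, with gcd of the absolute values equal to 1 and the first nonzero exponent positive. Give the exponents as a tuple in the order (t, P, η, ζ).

M: e_1·(0) + e_2·(1) + e_3·(-2) + e_4·(-1) = 0
L: e_1·(0) + e_2·(2) + e_3·(0) + e_4·(2) = 0
T: e_1·(1) + e_2·(-3) + e_3·(0) + e_4·(-1) = 0
Solving this homogeneous linear system for the smallest-integer solution (first nonzero entry positive) gives (2, 1, 1, -1).

(2, 1, 1, -1)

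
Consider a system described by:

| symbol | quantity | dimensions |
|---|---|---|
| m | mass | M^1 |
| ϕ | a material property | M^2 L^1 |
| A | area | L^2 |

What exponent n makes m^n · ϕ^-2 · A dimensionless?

Balance the M exponent: (1)·n from m, plus −2·(2) + (0) = -4 from the rest, must sum to zero.
n − 4 = 0, so n = 4.

4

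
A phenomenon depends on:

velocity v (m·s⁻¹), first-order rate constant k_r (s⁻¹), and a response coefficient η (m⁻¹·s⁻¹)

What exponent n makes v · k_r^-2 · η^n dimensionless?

Balance the L exponent: (-1)·n from η, plus (1) − 2·(0) = 1 from the rest, must sum to zero.
−n + 1 = 0, so n = 1.

1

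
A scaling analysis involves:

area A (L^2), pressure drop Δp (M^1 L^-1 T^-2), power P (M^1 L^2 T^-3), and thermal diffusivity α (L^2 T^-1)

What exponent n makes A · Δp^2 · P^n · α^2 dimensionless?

-2

Balance the M exponent: (1)·n from P, plus (0) + 2·(1) + 2·(0) = 2 from the rest, must sum to zero.
n + 2 = 0, so n = -2.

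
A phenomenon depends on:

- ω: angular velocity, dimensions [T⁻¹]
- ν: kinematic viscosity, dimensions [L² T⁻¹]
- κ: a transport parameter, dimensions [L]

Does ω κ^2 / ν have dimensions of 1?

Sum the exponent of each base dimension across the product:
  L: [ω]_L − [ν]_L + 2·[κ]_L = (0) − (2) + 2·(1) = 0
  T: [ω]_T − [ν]_T + 2·[κ]_T = (-1) − (-1) + 2·(0) = 0
All base exponents vanish — dimensionless.

yes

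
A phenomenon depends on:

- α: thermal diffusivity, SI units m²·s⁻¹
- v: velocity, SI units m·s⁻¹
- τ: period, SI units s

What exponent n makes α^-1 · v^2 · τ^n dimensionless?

Balance the T exponent: (1)·n from τ, plus −(-1) + 2·(-1) = -1 from the rest, must sum to zero.
n − 1 = 0, so n = 1.

1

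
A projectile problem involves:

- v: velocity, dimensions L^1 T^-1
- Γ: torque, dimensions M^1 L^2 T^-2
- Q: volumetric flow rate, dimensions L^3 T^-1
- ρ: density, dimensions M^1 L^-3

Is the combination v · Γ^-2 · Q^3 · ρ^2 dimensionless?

yes

Sum the exponent of each base dimension across the product:
  M: [v]_M − 2·[Γ]_M + 3·[Q]_M + 2·[ρ]_M = (0) − 2·(1) + 3·(0) + 2·(1) = 0
  L: [v]_L − 2·[Γ]_L + 3·[Q]_L + 2·[ρ]_L = (1) − 2·(2) + 3·(3) + 2·(-3) = 0
  T: [v]_T − 2·[Γ]_T + 3·[Q]_T + 2·[ρ]_T = (-1) − 2·(-2) + 3·(-1) + 2·(0) = 0
All base exponents vanish — dimensionless.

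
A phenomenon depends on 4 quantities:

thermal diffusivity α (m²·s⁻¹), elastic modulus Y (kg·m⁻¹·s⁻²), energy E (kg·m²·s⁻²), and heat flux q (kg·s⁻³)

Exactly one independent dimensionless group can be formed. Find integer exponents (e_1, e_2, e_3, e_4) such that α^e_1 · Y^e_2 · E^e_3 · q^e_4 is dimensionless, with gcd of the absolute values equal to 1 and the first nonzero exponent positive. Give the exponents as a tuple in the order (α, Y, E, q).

(3, 4, -1, -3)

M: e_1·(0) + e_2·(1) + e_3·(1) + e_4·(1) = 0
L: e_1·(2) + e_2·(-1) + e_3·(2) + e_4·(0) = 0
T: e_1·(-1) + e_2·(-2) + e_3·(-2) + e_4·(-3) = 0
Solving this homogeneous linear system for the smallest-integer solution (first nonzero entry positive) gives (3, 4, -1, -3).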